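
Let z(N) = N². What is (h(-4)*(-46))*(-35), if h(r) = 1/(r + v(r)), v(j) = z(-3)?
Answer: 322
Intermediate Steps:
v(j) = 9 (v(j) = (-3)² = 9)
h(r) = 1/(9 + r) (h(r) = 1/(r + 9) = 1/(9 + r))
(h(-4)*(-46))*(-35) = (-46/(9 - 4))*(-35) = (-46/5)*(-35) = ((⅕)*(-46))*(-35) = -46/5*(-35) = 322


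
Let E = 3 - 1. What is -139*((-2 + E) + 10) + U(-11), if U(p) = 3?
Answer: -1387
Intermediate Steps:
E = 2
-139*((-2 + E) + 10) + U(-11) = -139*((-2 + 2) + 10) + 3 = -139*(0 + 10) + 3 = -139*10 + 3 = -1390 + 3 = -1387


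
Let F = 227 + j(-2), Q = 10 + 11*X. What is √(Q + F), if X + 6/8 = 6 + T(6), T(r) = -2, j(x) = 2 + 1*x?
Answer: √1091/2 ≈ 16.515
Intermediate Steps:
j(x) = 2 + x
X = 13/4 (X = -¾ + (6 - 2) = -¾ + 4 = 13/4 ≈ 3.2500)
Q = 183/4 (Q = 10 + 11*(13/4) = 10 + 143/4 = 183/4 ≈ 45.750)
F = 227 (F = 227 + (2 - 2) = 227 + 0 = 227)
√(Q + F) = √(183/4 + 227) = √(1091/4) = √1091/2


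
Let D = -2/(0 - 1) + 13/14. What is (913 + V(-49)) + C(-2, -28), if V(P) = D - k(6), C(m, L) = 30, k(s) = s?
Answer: 13159/14 ≈ 939.93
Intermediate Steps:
D = 41/14 (D = -2/(-1) + 13*(1/14) = -2*(-1) + 13/14 = 2 + 13/14 = 41/14 ≈ 2.9286)
V(P) = -43/14 (V(P) = 41/14 - 1*6 = 41/14 - 6 = -43/14)
(913 + V(-49)) + C(-2, -28) = (913 - 43/14) + 30 = 12739/14 + 30 = 13159/14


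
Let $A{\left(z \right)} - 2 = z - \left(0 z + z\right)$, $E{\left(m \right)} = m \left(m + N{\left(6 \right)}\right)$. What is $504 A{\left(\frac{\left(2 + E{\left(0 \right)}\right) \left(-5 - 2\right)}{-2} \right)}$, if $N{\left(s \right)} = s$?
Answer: $1008$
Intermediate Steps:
$E{\left(m \right)} = m \left(6 + m\right)$ ($E{\left(m \right)} = m \left(m + 6\right) = m \left(6 + m\right)$)
$A{\left(z \right)} = 2$ ($A{\left(z \right)} = 2 + \left(z - \left(0 z + z\right)\right) = 2 + \left(z - \left(0 + z\right)\right) = 2 + \left(z - z\right) = 2 + 0 = 2$)
$504 A{\left(\frac{\left(2 + E{\left(0 \right)}\right) \left(-5 - 2\right)}{-2} \right)} = 504 \cdot 2 = 1008$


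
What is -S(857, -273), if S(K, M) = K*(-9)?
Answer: 7713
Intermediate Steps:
S(K, M) = -9*K
-S(857, -273) = -(-9)*857 = -1*(-7713) = 7713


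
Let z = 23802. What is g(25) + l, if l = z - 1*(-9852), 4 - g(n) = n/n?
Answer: 33657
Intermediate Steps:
g(n) = 3 (g(n) = 4 - n/n = 4 - 1*1 = 4 - 1 = 3)
l = 33654 (l = 23802 - 1*(-9852) = 23802 + 9852 = 33654)
g(25) + l = 3 + 33654 = 33657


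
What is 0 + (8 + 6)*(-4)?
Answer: -56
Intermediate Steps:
0 + (8 + 6)*(-4) = 0 + 14*(-4) = 0 - 56 = -56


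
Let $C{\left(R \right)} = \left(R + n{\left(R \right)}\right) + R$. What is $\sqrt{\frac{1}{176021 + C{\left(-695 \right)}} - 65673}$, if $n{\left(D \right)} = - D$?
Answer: $\frac{i \sqrt{2018735893588422}}{175326} \approx 256.27 i$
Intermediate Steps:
$C{\left(R \right)} = R$ ($C{\left(R \right)} = \left(R - R\right) + R = 0 + R = R$)
$\sqrt{\frac{1}{176021 + C{\left(-695 \right)}} - 65673} = \sqrt{\frac{1}{176021 - 695} - 65673} = \sqrt{\frac{1}{175326} - 65673} = \sqrt{- \frac{11514184397}{175326}} = \frac{i \sqrt{2018735893588422}}{175326}$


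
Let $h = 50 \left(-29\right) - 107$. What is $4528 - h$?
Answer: $6085$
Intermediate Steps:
$h = -1557$ ($h = -1450 - 107 = -1557$)
$4528 - h = 4528 - -1557 = 4528 + 1557 = 6085$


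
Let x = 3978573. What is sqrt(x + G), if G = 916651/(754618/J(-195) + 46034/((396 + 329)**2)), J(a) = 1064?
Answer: sqrt(156574841692427958339073959937)/198347533213 ≈ 1995.0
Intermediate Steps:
G = 256325410757500/198347533213 (G = 916651/(754618/1064 + 46034/((396 + 329)**2)) = 916651/(754618*(1/1064) + 46034/(725**2)) = 916651/(377309/532 + 46034/525625) = 916651/(198347533213/279632500) = 916651*(279632500/198347533213) = 256325410757500/198347533213 ≈ 1292.3)
sqrt(x + G) = sqrt(3978573 + 256325410757500/198347533213) = sqrt(789396465668602549/198347533213) = sqrt(156574841692427958339073959937)/198347533213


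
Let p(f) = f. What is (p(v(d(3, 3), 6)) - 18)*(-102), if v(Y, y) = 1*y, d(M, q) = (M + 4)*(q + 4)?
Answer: 1224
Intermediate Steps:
d(M, q) = (4 + M)*(4 + q)
v(Y, y) = y
(p(v(d(3, 3), 6)) - 18)*(-102) = (6 - 18)*(-102) = -12*(-102) = 1224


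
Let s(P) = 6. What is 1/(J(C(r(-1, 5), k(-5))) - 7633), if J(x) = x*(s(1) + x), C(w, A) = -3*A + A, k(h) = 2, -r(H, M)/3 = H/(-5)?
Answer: -1/7641 ≈ -0.00013087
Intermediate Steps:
r(H, M) = 3*H/5 (r(H, M) = -3*H/(-5) = -3*H*(-1)/5 = -(-3)*H/5 = 3*H/5)
C(w, A) = -2*A
J(x) = x*(6 + x)
1/(J(C(r(-1, 5), k(-5))) - 7633) = 1/((-2*2)*(6 - 2*2) - 7633) = 1/(-4*(6 - 4) - 7633) = 1/(-4*2 - 7633) = 1/(-8 - 7633) = 1/(-7641) = -1/7641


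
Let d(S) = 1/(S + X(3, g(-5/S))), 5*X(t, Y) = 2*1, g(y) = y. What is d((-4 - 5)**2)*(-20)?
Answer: -100/407 ≈ -0.24570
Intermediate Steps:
X(t, Y) = 2/5 (X(t, Y) = (2*1)/5 = (1/5)*2 = 2/5)
d(S) = 1/(2/5 + S) (d(S) = 1/(S + 2/5) = 1/(2/5 + S))
d((-4 - 5)**2)*(-20) = (5/(2 + 5*(-4 - 5)**2))*(-20) = (5/(2 + 5*(-9)**2))*(-20) = (5/(2 + 5*81))*(-20) = (5/(2 + 405))*(-20) = (5/407)*(-20) = -100/407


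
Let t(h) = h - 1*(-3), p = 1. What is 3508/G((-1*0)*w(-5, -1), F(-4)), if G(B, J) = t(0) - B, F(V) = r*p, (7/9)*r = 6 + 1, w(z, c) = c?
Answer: 3508/3 ≈ 1169.3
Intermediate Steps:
r = 9 (r = 9*(6 + 1)/7 = (9/7)*7 = 9)
F(V) = 9 (F(V) = 9*1 = 9)
t(h) = 3 + h (t(h) = h + 3 = 3 + h)
G(B, J) = 3 - B (G(B, J) = (3 + 0) - B = 3 - B)
3508/G((-1*0)*w(-5, -1), F(-4)) = 3508/(3 - (-1*0)*(-1)) = 3508/(3 - 0*(-1)) = 3508/(3 - 1*0) = 3508/(3 + 0) = 3508/3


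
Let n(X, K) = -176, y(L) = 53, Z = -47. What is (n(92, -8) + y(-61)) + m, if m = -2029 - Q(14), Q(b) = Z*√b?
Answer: -2152 + 47*√14 ≈ -1976.1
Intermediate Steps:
Q(b) = -47*√b
m = -2029 + 47*√14 (m = -2029 - (-47)*√14 = -2029 + 47*√14 ≈ -1853.1)
(n(92, -8) + y(-61)) + m = (-176 + 53) + (-2029 + 47*√14) = -123 + (-2029 + 47*√14) = -2152 + 47*√14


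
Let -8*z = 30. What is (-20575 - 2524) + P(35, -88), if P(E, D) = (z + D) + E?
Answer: -92623/4 ≈ -23156.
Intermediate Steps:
z = -15/4 (z = -⅛*30 = -15/4 ≈ -3.7500)
P(E, D) = -15/4 + D + E (P(E, D) = (-15/4 + D) + E = -15/4 + D + E)
(-20575 - 2524) + P(35, -88) = (-20575 - 2524) + (-15/4 - 88 + 35) = -23099 - 227/4 = -92623/4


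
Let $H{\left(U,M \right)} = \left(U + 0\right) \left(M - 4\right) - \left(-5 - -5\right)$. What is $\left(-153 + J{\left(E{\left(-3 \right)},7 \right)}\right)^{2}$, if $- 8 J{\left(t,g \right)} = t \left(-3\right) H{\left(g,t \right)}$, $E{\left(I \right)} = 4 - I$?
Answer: $\frac{613089}{64} \approx 9579.5$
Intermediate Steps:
$H{\left(U,M \right)} = U \left(-4 + M\right)$ ($H{\left(U,M \right)} = U \left(-4 + M\right) - \left(-5 + 5\right) = U \left(-4 + M\right) - 0 = U \left(-4 + M\right) + 0 = U \left(-4 + M\right)$)
$J{\left(t,g \right)} = \frac{3 g t \left(-4 + t\right)}{8}$ ($J{\left(t,g \right)} = - \frac{t \left(-3\right) g \left(-4 + t\right)}{8} = - \frac{- 3 t g \left(-4 + t\right)}{8} = - \frac{\left(-3\right) g t \left(-4 + t\right)}{8} = \frac{3 g t \left(-4 + t\right)}{8}$)
$\left(-153 + J{\left(E{\left(-3 \right)},7 \right)}\right)^{2} = \left(-153 + \frac{3}{8} \cdot 7 \left(4 - -3\right) \left(-4 + \left(4 - -3\right)\right)\right)^{2} = \left(-153 + \frac{3}{8} \cdot 7 \left(4 + 3\right) \left(-4 + \left(4 + 3\right)\right)\right)^{2} = \left(-153 + \frac{3}{8} \cdot 7 \cdot 7 \left(-4 + 7\right)\right)^{2} = \left(-153 + \frac{3}{8} \cdot 7 \cdot 7 \cdot 3\right)^{2} = \left(-153 + \frac{441}{8}\right)^{2} = \left(- \frac{783}{8}\right)^{2} = \frac{613089}{64}$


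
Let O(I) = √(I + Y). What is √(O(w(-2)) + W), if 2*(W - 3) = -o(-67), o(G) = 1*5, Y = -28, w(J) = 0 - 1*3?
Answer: √(2 + 4*I*√31)/2 ≈ 1.745 + 1.5953*I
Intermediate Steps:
w(J) = -3 (w(J) = 0 - 3 = -3)
o(G) = 5
O(I) = √(-28 + I) (O(I) = √(I - 28) = √(-28 + I))
W = ½ (W = 3 + (-1*5)/2 = 3 + (½)*(-5) = 3 - 5/2 = ½ ≈ 0.50000)
√(O(w(-2)) + W) = √(√(-28 - 3) + ½) = √(√(-31) + ½) = √(I*√31 + ½) = √(½ + I*√31)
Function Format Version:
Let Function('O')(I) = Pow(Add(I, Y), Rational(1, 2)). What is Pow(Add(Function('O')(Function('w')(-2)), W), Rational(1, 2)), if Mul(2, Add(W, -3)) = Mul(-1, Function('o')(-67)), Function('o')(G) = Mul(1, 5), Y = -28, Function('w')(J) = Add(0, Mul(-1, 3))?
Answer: Mul(Rational(1, 2), Pow(Add(2, Mul(4, I, Pow(31, Rational(1, 2)))), Rational(1, 2))) ≈ Add(1.7450, Mul(1.5953, I))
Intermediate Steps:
Function('w')(J) = -3 (Function('w')(J) = Add(0, -3) = -3)
Function('o')(G) = 5
Function('O')(I) = Pow(Add(-28, I), Rational(1, 2)) (Function('O')(I) = Pow(Add(I, -28), Rational(1, 2)) = Pow(Add(-28, I), Rational(1, 2)))
W = Rational(1, 2) (W = Add(3, Mul(Rational(1, 2), Mul(-1, 5))) = Add(3, Mul(Rational(1, 2), -5)) = Add(3, Rational(-5, 2)) = Rational(1, 2) ≈ 0.50000)
Pow(Add(Function('O')(Function('w')(-2)), W), Rational(1, 2)) = Pow(Add(Pow(Add(-28, -3), Rational(1, 2)), Rational(1, 2)), Rational(1, 2)) = Pow(Add(Pow(-31, Rational(1, 2)), Rational(1, 2)), Rational(1, 2)) = Pow(Add(Mul(I, Pow(31, Rational(1, 2))), Rational(1, 2)), Rational(1, 2)) = Pow(Add(Rational(1, 2), Mul(I, Pow(31, Rational(1, 2)))), Rational(1, 2))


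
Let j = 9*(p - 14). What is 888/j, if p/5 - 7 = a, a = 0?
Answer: 296/63 ≈ 4.6984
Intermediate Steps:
p = 35 (p = 35 + 5*0 = 35 + 0 = 35)
j = 189 (j = 9*(35 - 14) = 9*21 = 189)
888/j = 888/189 = 888*(1/189) = 296/63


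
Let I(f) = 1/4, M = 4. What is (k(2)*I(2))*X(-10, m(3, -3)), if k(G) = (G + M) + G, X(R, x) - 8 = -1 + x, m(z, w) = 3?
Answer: 20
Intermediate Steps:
X(R, x) = 7 + x (X(R, x) = 8 + (-1 + x) = 7 + x)
k(G) = 4 + 2*G (k(G) = (G + 4) + G = (4 + G) + G = 4 + 2*G)
I(f) = ¼
(k(2)*I(2))*X(-10, m(3, -3)) = ((4 + 2*2)*(¼))*(7 + 3) = ((4 + 4)*(¼))*10 = (8*(¼))*10 = 2*10 = 20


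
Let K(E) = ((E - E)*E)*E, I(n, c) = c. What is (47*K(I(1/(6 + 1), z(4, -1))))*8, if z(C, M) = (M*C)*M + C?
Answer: 0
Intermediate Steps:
z(C, M) = C + C*M² (z(C, M) = (C*M)*M + C = C*M² + C = C + C*M²)
K(E) = 0 (K(E) = (0*E)*E = 0*E = 0)
(47*K(I(1/(6 + 1), z(4, -1))))*8 = (47*0)*8 = 0*8 = 0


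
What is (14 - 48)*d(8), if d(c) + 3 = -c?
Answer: 374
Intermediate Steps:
d(c) = -3 - c
(14 - 48)*d(8) = (14 - 48)*(-3 - 1*8) = -34*(-3 - 8) = -34*(-11) = 374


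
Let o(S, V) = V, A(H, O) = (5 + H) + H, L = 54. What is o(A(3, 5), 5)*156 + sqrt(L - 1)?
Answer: 780 + sqrt(53) ≈ 787.28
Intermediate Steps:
A(H, O) = 5 + 2*H
o(A(3, 5), 5)*156 + sqrt(L - 1) = 5*156 + sqrt(54 - 1) = 780 + sqrt(53)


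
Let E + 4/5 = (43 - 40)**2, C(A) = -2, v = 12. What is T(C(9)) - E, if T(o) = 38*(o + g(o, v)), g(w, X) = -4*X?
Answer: -9541/5 ≈ -1908.2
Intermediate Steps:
E = 41/5 (E = -4/5 + (43 - 40)**2 = -4/5 + 3**2 = -4/5 + 9 = 41/5 ≈ 8.2000)
T(o) = -1824 + 38*o (T(o) = 38*(o - 4*12) = 38*(o - 48) = 38*(-48 + o) = -1824 + 38*o)
T(C(9)) - E = (-1824 + 38*(-2)) - 1*41/5 = (-1824 - 76) - 41/5 = -1900 - 41/5 = -9541/5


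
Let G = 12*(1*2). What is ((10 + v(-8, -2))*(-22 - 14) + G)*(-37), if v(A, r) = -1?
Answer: 11100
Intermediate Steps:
G = 24 (G = 12*2 = 24)
((10 + v(-8, -2))*(-22 - 14) + G)*(-37) = ((10 - 1)*(-22 - 14) + 24)*(-37) = (9*(-36) + 24)*(-37) = (-324 + 24)*(-37) = -300*(-37) = 11100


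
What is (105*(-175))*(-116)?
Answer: 2131500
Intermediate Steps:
(105*(-175))*(-116) = -18375*(-116) = 2131500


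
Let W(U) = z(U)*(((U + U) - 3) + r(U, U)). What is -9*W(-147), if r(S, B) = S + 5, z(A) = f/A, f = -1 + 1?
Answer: 0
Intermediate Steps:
f = 0
z(A) = 0 (z(A) = 0/A = 0)
r(S, B) = 5 + S
W(U) = 0 (W(U) = 0*(((U + U) - 3) + (5 + U)) = 0*((2*U - 3) + (5 + U)) = 0*((-3 + 2*U) + (5 + U)) = 0*(2 + 3*U) = 0)
-9*W(-147) = -9*0 = 0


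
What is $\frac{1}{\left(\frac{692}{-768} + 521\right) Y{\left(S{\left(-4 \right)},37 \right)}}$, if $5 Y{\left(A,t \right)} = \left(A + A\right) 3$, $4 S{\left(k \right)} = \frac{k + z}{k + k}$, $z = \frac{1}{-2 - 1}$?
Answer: $\frac{15360}{1298167} \approx 0.011832$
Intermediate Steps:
$z = - \frac{1}{3}$ ($z = \frac{1}{-3} = - \frac{1}{3} \approx -0.33333$)
$S{\left(k \right)} = \frac{- \frac{1}{3} + k}{8 k}$ ($S{\left(k \right)} = \frac{\left(k - \frac{1}{3}\right) \frac{1}{k + k}}{4} = \frac{\left(- \frac{1}{3} + k\right) \frac{1}{2 k}}{4} = \frac{\frac{1}{2} \frac{1}{k} \left(- \frac{1}{3} + k\right)}{4} = \frac{- \frac{1}{3} + k}{8 k}$)
$Y{\left(A,t \right)} = \frac{6 A}{5}$ ($Y{\left(A,t \right)} = \frac{\left(A + A\right) 3}{5} = \frac{2 A 3}{5} = \frac{6 A}{5}$)
$\frac{1}{\left(\frac{692}{-768} + 521\right) Y{\left(S{\left(-4 \right)},37 \right)}} = \frac{1}{\left(\frac{692}{-768} + 521\right) \frac{6 \frac{-1 + 3 \left(-4\right)}{24 \left(-4\right)}}{5}} = \frac{1}{\left(692 \left(- \frac{1}{768}\right) + 521\right) \frac{6 \cdot \frac{1}{24} \left(- \frac{1}{4}\right) \left(-1 - 12\right)}{5}} = \frac{1}{\left(- \frac{173}{192} + 521\right) \frac{6 \cdot \frac{1}{24} \left(- \frac{1}{4}\right) \left(-13\right)}{5}} = \frac{1}{\frac{99859}{192} \cdot \frac{6}{5} \cdot \frac{13}{96}} = \frac{1}{\frac{99859}{192} \cdot \frac{13}{80}} = \frac{1}{\frac{1298167}{15360}} = \frac{15360}{1298167}$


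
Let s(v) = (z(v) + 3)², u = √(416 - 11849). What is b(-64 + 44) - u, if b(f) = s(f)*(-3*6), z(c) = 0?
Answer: -162 - I*√11433 ≈ -162.0 - 106.93*I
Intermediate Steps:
u = I*√11433 (u = √(-11433) = I*√11433 ≈ 106.93*I)
s(v) = 9 (s(v) = (0 + 3)² = 3² = 9)
b(f) = -162 (b(f) = 9*(-3*6) = 9*(-18) = -162)
b(-64 + 44) - u = -162 - I*√11433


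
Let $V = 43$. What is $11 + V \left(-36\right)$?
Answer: $-1537$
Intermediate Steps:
$11 + V \left(-36\right) = 11 + 43 \left(-36\right) = 11 - 1548 = -1537$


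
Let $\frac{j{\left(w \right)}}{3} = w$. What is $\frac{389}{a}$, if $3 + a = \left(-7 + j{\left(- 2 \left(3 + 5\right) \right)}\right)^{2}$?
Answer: $\frac{389}{3022} \approx 0.12872$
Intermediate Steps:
$j{\left(w \right)} = 3 w$
$a = 3022$ ($a = -3 + \left(-7 + 3 \left(- 2 \left(3 + 5\right)\right)\right)^{2} = -3 + \left(-7 + 3 \left(\left(-2\right) 8\right)\right)^{2} = -3 + \left(-7 + 3 \left(-16\right)\right)^{2} = -3 + \left(-7 - 48\right)^{2} = -3 + \left(-55\right)^{2} = -3 + 3025 = 3022$)
$\frac{389}{a} = \frac{389}{3022}$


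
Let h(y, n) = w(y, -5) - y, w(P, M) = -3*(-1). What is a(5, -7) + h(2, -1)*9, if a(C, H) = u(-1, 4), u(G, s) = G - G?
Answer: 9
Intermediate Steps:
w(P, M) = 3
u(G, s) = 0
h(y, n) = 3 - y
a(C, H) = 0
a(5, -7) + h(2, -1)*9 = 0 + (3 - 1*2)*9 = 0 + (3 - 2)*9 = 0 + 1*9 = 0 + 9 = 9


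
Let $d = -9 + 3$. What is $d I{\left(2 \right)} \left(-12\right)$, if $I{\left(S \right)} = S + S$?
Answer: $288$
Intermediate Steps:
$I{\left(S \right)} = 2 S$
$d = -6$
$d I{\left(2 \right)} \left(-12\right) = - 6 \cdot 2 \cdot 2 \left(-12\right) = \left(-6\right) 4 \left(-12\right) = \left(-24\right) \left(-12\right) = 288$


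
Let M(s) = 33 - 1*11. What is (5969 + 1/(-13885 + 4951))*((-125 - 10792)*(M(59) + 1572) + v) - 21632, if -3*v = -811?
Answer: -2783900728514599/26802 ≈ -1.0387e+11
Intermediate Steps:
M(s) = 22 (M(s) = 33 - 11 = 22)
v = 811/3 (v = -1/3*(-811) = 811/3 ≈ 270.33)
(5969 + 1/(-13885 + 4951))*((-125 - 10792)*(M(59) + 1572) + v) - 21632 = (5969 + 1/(-13885 + 4951))*((-125 - 10792)*(22 + 1572) + 811/3) - 21632 = (5969 + 1/(-8934))*(-10917*1594 + 811/3) - 21632 = (5969 - 1/8934)*(-17401698 + 811/3) - 21632 = (53327045/8934)*(-52204283/3) - 21632 = -2783900148733735/26802 - 21632 = -2783900728514599/26802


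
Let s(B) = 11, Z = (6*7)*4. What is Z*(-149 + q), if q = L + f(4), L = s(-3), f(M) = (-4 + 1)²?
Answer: -21672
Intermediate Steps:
Z = 168 (Z = 42*4 = 168)
f(M) = 9 (f(M) = (-3)² = 9)
L = 11
q = 20 (q = 11 + 9 = 20)
Z*(-149 + q) = 168*(-149 + 20) = 168*(-129) = -21672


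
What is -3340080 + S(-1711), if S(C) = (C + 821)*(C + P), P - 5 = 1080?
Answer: -2782940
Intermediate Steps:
P = 1085 (P = 5 + 1080 = 1085)
S(C) = (821 + C)*(1085 + C) (S(C) = (C + 821)*(C + 1085) = (821 + C)*(1085 + C))
-3340080 + S(-1711) = -3340080 + (890785 + (-1711)**2 + 1906*(-1711)) = -3340080 + (890785 + 2927521 - 3261166) = -3340080 + 557140 = -2782940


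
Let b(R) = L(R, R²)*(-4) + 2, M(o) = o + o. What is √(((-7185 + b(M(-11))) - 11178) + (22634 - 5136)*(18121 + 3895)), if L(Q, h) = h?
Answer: √385215671 ≈ 19627.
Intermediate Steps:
M(o) = 2*o
b(R) = 2 - 4*R² (b(R) = R²*(-4) + 2 = -4*R² + 2 = 2 - 4*R²)
√(((-7185 + b(M(-11))) - 11178) + (22634 - 5136)*(18121 + 3895)) = √(((-7185 + (2 - 4*(2*(-11))²)) - 11178) + (22634 - 5136)*(18121 + 3895)) = √(((-7185 + (2 - 4*(-22)²)) - 11178) + 17498*22016) = √(((-7185 + (2 - 4*484)) - 11178) + 385235968) = √(((-7185 + (2 - 1936)) - 11178) + 385235968) = √(((-7185 - 1934) - 11178) + 385235968) = √((-9119 - 11178) + 385235968) = √(-20297 + 385235968) = √385215671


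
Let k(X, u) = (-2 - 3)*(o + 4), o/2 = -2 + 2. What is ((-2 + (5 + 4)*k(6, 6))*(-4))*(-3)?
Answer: -2184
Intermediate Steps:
o = 0 (o = 2*(-2 + 2) = 2*0 = 0)
k(X, u) = -20 (k(X, u) = (-2 - 3)*(0 + 4) = -5*4 = -20)
((-2 + (5 + 4)*k(6, 6))*(-4))*(-3) = ((-2 + (5 + 4)*(-20))*(-4))*(-3) = ((-2 + 9*(-20))*(-4))*(-3) = ((-2 - 180)*(-4))*(-3) = -182*(-4)*(-3) = 728*(-3) = -2184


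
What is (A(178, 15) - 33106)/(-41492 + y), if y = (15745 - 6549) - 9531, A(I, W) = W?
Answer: 33091/41827 ≈ 0.79114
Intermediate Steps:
y = -335 (y = 9196 - 9531 = -335)
(A(178, 15) - 33106)/(-41492 + y) = (15 - 33106)/(-41492 - 335) = -33091/(-41827) = -33091*(-1/41827) = 33091/41827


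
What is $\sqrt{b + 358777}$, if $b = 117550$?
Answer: $\sqrt{476327} \approx 690.16$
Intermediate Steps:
$\sqrt{b + 358777} = \sqrt{117550 + 358777} = \sqrt{476327}$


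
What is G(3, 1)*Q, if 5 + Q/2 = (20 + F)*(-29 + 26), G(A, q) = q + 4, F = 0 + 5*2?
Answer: -950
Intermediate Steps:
F = 10 (F = 0 + 10 = 10)
G(A, q) = 4 + q
Q = -190 (Q = -10 + 2*((20 + 10)*(-29 + 26)) = -10 + 2*(30*(-3)) = -10 + 2*(-90) = -10 - 180 = -190)
G(3, 1)*Q = (4 + 1)*(-190) = 5*(-190) = -950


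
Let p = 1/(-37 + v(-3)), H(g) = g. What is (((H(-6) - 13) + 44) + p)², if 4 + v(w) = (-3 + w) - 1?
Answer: 1437601/2304 ≈ 623.96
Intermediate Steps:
v(w) = -8 + w (v(w) = -4 + ((-3 + w) - 1) = -4 + (-4 + w) = -8 + w)
p = -1/48 (p = 1/(-37 + (-8 - 3)) = 1/(-37 - 11) = 1/(-48) = -1/48 ≈ -0.020833)
(((H(-6) - 13) + 44) + p)² = (((-6 - 13) + 44) - 1/48)² = ((-19 + 44) - 1/48)² = (25 - 1/48)² = (1199/48)² = 1437601/2304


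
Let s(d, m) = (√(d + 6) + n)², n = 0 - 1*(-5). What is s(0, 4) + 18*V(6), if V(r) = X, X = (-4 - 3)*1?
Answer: -95 + 10*√6 ≈ -70.505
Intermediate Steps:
n = 5 (n = 0 + 5 = 5)
X = -7 (X = -7*1 = -7)
s(d, m) = (5 + √(6 + d))² (s(d, m) = (√(d + 6) + 5)² = (√(6 + d) + 5)² = (5 + √(6 + d))²)
V(r) = -7
s(0, 4) + 18*V(6) = (5 + √(6 + 0))² + 18*(-7) = (5 + √6)² - 126 = -126 + (5 + √6)²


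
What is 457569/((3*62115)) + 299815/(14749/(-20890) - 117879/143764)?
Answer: -9321413125925780407/47444136269965 ≈ -1.9647e+5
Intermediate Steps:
457569/((3*62115)) + 299815/(14749/(-20890) - 117879/143764) = 457569/186345 + 299815/(14749*(-1/20890) - 117879*1/143764) = 457569*(1/186345) + 299815/(-14749/20890 - 117879/143764) = 50841/20705 + 299815/(-2291433773/1501614980) = 50841/20705 + 299815*(-1501614980/2291433773) = 50841/20705 - 450206695228700/2291433773 = -9321413125925780407/47444136269965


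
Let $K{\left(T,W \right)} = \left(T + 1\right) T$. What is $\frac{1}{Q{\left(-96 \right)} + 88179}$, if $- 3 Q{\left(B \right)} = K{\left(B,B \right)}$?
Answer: $\frac{1}{85139} \approx 1.1745 \cdot 10^{-5}$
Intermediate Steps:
$K{\left(T,W \right)} = T \left(1 + T\right)$ ($K{\left(T,W \right)} = \left(1 + T\right) T = T \left(1 + T\right)$)
$Q{\left(B \right)} = - \frac{B \left(1 + B\right)}{3}$
$\frac{1}{Q{\left(-96 \right)} + 88179} = \frac{1}{\left(- \frac{1}{3}\right) \left(-96\right) \left(1 - 96\right) + 88179} = \frac{1}{\left(- \frac{1}{3}\right) \left(-96\right) \left(-95\right) + 88179} = \frac{1}{-3040 + 88179} = \frac{1}{85139}$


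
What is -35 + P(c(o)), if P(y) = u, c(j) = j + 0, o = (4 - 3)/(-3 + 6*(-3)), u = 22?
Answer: -13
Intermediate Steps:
o = -1/21 (o = 1/(-3 - 18) = 1/(-21) = 1*(-1/21) = -1/21 ≈ -0.047619)
c(j) = j
P(y) = 22
-35 + P(c(o)) = -35 + 22 = -13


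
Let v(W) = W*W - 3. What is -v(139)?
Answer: -19318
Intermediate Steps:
v(W) = -3 + W² (v(W) = W² - 3 = -3 + W²)
-v(139) = -(-3 + 139²) = -(-3 + 19321) = -1*19318 = -19318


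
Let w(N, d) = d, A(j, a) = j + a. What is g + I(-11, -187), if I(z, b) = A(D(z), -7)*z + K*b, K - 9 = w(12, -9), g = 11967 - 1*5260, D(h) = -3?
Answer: 6817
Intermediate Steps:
A(j, a) = a + j
g = 6707 (g = 11967 - 5260 = 6707)
K = 0 (K = 9 - 9 = 0)
I(z, b) = -10*z (I(z, b) = (-7 - 3)*z + 0*b = -10*z + 0 = -10*z)
g + I(-11, -187) = 6707 - 10*(-11) = 6707 + 110 = 6817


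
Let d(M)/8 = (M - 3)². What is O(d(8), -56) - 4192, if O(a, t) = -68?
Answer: -4260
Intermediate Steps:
d(M) = 8*(-3 + M)² (d(M) = 8*(M - 3)² = 8*(-3 + M)²)
O(d(8), -56) - 4192 = -68 - 4192 = -4260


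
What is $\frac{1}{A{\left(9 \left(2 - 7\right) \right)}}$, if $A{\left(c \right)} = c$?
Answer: $- \frac{1}{45} \approx -0.022222$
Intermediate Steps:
$\frac{1}{A{\left(9 \left(2 - 7\right) \right)}} = \frac{1}{9 \left(2 - 7\right)} = \frac{1}{9 \left(-5\right)} = \frac{1}{-45} = - \frac{1}{45}$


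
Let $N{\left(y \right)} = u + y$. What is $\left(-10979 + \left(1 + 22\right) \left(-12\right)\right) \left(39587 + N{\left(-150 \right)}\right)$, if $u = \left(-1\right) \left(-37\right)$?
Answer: $-444279870$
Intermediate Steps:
$u = 37$
$N{\left(y \right)} = 37 + y$
$\left(-10979 + \left(1 + 22\right) \left(-12\right)\right) \left(39587 + N{\left(-150 \right)}\right) = \left(-10979 + \left(1 + 22\right) \left(-12\right)\right) \left(39587 + \left(37 - 150\right)\right) = \left(-10979 + 23 \left(-12\right)\right) \left(39587 - 113\right) = \left(-10979 - 276\right) 39474 = \left(-11255\right) 39474 = -444279870$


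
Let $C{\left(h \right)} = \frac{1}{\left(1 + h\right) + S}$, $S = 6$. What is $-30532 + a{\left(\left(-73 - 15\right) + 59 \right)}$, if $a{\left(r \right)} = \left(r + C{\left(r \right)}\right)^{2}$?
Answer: $- \frac{14369167}{484} \approx -29688.0$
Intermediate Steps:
$C{\left(h \right)} = \frac{1}{7 + h}$ ($C{\left(h \right)} = \frac{1}{\left(1 + h\right) + 6} = \frac{1}{7 + h}$)
$a{\left(r \right)} = \left(r + \frac{1}{7 + r}\right)^{2}$
$-30532 + a{\left(\left(-73 - 15\right) + 59 \right)} = -30532 + \frac{\left(1 + \left(\left(-73 - 15\right) + 59\right) \left(7 + \left(\left(-73 - 15\right) + 59\right)\right)\right)^{2}}{\left(7 + \left(\left(-73 - 15\right) + 59\right)\right)^{2}} = -30532 + \frac{\left(1 + \left(-88 + 59\right) \left(7 + \left(-88 + 59\right)\right)\right)^{2}}{\left(7 + \left(-88 + 59\right)\right)^{2}} = -30532 + \frac{\left(1 - 29 \left(7 - 29\right)\right)^{2}}{\left(7 - 29\right)^{2}} = -30532 + \frac{\left(1 - -638\right)^{2}}{484} = -30532 + \left(1 + 638\right)^{2} \cdot \frac{1}{484} = -30532 + 639^{2} \cdot \frac{1}{484} = -30532 + 408321 \cdot \frac{1}{484} = -30532 + \frac{408321}{484} = - \frac{14369167}{484}$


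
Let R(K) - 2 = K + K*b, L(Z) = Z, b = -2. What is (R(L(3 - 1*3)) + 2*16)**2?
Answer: 1156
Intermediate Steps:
R(K) = 2 - K (R(K) = 2 + (K + K*(-2)) = 2 + (K - 2*K) = 2 - K)
(R(L(3 - 1*3)) + 2*16)**2 = ((2 - (3 - 1*3)) + 2*16)**2 = ((2 - (3 - 3)) + 32)**2 = ((2 - 1*0) + 32)**2 = ((2 + 0) + 32)**2 = (2 + 32)**2 = 34**2 = 1156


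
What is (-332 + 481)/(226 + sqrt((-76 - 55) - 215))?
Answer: 16837/25711 - 149*I*sqrt(346)/51422 ≈ 0.65486 - 0.053898*I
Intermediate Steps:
(-332 + 481)/(226 + sqrt((-76 - 55) - 215)) = 149/(226 + sqrt(-131 - 215)) = 149/(226 + sqrt(-346)) = 149/(226 + I*sqrt(346))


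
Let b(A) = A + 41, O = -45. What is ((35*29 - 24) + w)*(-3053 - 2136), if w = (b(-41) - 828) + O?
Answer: -612302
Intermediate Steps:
b(A) = 41 + A
w = -873 (w = ((41 - 41) - 828) - 45 = (0 - 828) - 45 = -828 - 45 = -873)
((35*29 - 24) + w)*(-3053 - 2136) = ((35*29 - 24) - 873)*(-3053 - 2136) = ((1015 - 24) - 873)*(-5189) = (991 - 873)*(-5189) = 118*(-5189) = -612302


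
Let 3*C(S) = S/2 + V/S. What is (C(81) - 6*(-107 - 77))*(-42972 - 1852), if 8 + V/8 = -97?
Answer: -4044805700/81 ≈ -4.9936e+7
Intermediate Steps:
V = -840 (V = -64 + 8*(-97) = -64 - 776 = -840)
C(S) = -280/S + S/6 (C(S) = (S/2 - 840/S)/3 = -280/S + S/6)
(C(81) - 6*(-107 - 77))*(-42972 - 1852) = ((-280/81 + (1/6)*81) - 6*(-107 - 77))*(-42972 - 1852) = ((-280*1/81 + 27/2) - 6*(-184))*(-44824) = ((-280/81 + 27/2) + 1104)*(-44824) = (1627/162 + 1104)*(-44824) = (180475/162)*(-44824) = -4044805700/81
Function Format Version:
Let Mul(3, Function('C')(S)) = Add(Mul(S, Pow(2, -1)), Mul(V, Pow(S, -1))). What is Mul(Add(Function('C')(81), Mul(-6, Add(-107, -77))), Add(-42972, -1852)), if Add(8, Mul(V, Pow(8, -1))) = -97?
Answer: Rational(-4044805700, 81) ≈ -4.9936e+7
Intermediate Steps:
V = -840 (V = Add(-64, Mul(8, -97)) = Add(-64, -776) = -840)
Function('C')(S) = Add(Mul(-280, Pow(S, -1)), Mul(Rational(1, 6), S)) (Function('C')(S) = Mul(Rational(1, 3), Add(Mul(S, Pow(2, -1)), Mul(-840, Pow(S, -1)))) = Mul(Rational(1, 3), Add(Mul(S, Rational(1, 2)), Mul(-840, Pow(S, -1)))) = Mul(Rational(1, 3), Add(Mul(Rational(1, 2), S), Mul(-840, Pow(S, -1)))) = Add(Mul(-280, Pow(S, -1)), Mul(Rational(1, 6), S)))
Mul(Add(Function('C')(81), Mul(-6, Add(-107, -77))), Add(-42972, -1852)) = Mul(Add(Add(Mul(-280, Pow(81, -1)), Mul(Rational(1, 6), 81)), Mul(-6, Add(-107, -77))), Add(-42972, -1852)) = Mul(Add(Add(Mul(-280, Rational(1, 81)), Rational(27, 2)), Mul(-6, -184)), -44824) = Mul(Add(Add(Rational(-280, 81), Rational(27, 2)), 1104), -44824) = Mul(Add(Rational(1627, 162), 1104), -44824) = Mul(Rational(180475, 162), -44824) = Rational(-4044805700, 81)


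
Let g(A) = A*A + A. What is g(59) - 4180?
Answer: -640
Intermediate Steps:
g(A) = A + A**2 (g(A) = A**2 + A = A + A**2)
g(59) - 4180 = 59*(1 + 59) - 4180 = 59*60 - 4180 = 3540 - 4180 = -640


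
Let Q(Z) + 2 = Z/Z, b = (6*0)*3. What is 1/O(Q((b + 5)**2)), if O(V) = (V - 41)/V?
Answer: 1/42 ≈ 0.023810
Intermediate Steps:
b = 0 (b = 0*3 = 0)
Q(Z) = -1 (Q(Z) = -2 + Z/Z = -2 + 1 = -1)
O(V) = (-41 + V)/V
1/O(Q((b + 5)**2)) = 1/((-41 - 1)/(-1)) = 1/(-1*(-42)) = 1/42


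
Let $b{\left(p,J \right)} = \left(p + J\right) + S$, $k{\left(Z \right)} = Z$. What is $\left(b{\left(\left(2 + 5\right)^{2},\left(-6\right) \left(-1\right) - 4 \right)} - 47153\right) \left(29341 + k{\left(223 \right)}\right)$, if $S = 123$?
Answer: $-1388887156$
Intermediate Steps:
$b{\left(p,J \right)} = 123 + J + p$ ($b{\left(p,J \right)} = \left(p + J\right) + 123 = \left(J + p\right) + 123 = 123 + J + p$)
$\left(b{\left(\left(2 + 5\right)^{2},\left(-6\right) \left(-1\right) - 4 \right)} - 47153\right) \left(29341 + k{\left(223 \right)}\right) = \left(\left(123 - -2 + \left(2 + 5\right)^{2}\right) - 47153\right) \left(29341 + 223\right) = \left(\left(123 + \left(6 - 4\right) + 7^{2}\right) - 47153\right) 29564 = \left(\left(123 + 2 + 49\right) - 47153\right) 29564 = \left(174 - 47153\right) 29564 = \left(-46979\right) 29564 = -1388887156$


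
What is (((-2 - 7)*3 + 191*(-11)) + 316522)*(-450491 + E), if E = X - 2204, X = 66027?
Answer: -121566099192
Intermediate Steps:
E = 63823 (E = 66027 - 2204 = 63823)
(((-2 - 7)*3 + 191*(-11)) + 316522)*(-450491 + E) = (((-2 - 7)*3 + 191*(-11)) + 316522)*(-450491 + 63823) = ((-9*3 - 2101) + 316522)*(-386668) = ((-27 - 2101) + 316522)*(-386668) = (-2128 + 316522)*(-386668) = 314394*(-386668) = -121566099192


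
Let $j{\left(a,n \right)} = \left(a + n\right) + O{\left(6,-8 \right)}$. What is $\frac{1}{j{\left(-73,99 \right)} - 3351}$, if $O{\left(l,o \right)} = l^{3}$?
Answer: $- \frac{1}{3109} \approx -0.00032165$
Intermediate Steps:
$j{\left(a,n \right)} = 216 + a + n$ ($j{\left(a,n \right)} = \left(a + n\right) + 6^{3} = \left(a + n\right) + 216 = 216 + a + n$)
$\frac{1}{j{\left(-73,99 \right)} - 3351} = \frac{1}{\left(216 - 73 + 99\right) - 3351} = \frac{1}{242 - 3351} = \frac{1}{-3109} = - \frac{1}{3109}$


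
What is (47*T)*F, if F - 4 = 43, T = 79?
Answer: 174511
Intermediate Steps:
F = 47 (F = 4 + 43 = 47)
(47*T)*F = (47*79)*47 = 3713*47 = 174511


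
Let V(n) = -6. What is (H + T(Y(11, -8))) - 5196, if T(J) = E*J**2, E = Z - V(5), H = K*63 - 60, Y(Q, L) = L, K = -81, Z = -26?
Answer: -11639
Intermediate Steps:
H = -5163 (H = -81*63 - 60 = -5103 - 60 = -5163)
E = -20 (E = -26 - 1*(-6) = -26 + 6 = -20)
T(J) = -20*J**2
(H + T(Y(11, -8))) - 5196 = (-5163 - 20*(-8)**2) - 5196 = (-5163 - 20*64) - 5196 = (-5163 - 1280) - 5196 = -6443 - 5196 = -11639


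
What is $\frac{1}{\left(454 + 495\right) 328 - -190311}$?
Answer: $\frac{1}{501583} \approx 1.9937 \cdot 10^{-6}$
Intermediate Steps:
$\frac{1}{\left(454 + 495\right) 328 - -190311} = \frac{1}{949 \cdot 328 + \left(190390 - 79\right)} = \frac{1}{311272 + 190311} = \frac{1}{501583}$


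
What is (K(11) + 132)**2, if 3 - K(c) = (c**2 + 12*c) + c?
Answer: 16641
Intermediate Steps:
K(c) = 3 - c**2 - 13*c (K(c) = 3 - ((c**2 + 12*c) + c) = 3 - (c**2 + 13*c) = 3 + (-c**2 - 13*c) = 3 - c**2 - 13*c)
(K(11) + 132)**2 = ((3 - 1*11**2 - 13*11) + 132)**2 = ((3 - 1*121 - 143) + 132)**2 = ((3 - 121 - 143) + 132)**2 = (-261 + 132)**2 = (-129)**2 = 16641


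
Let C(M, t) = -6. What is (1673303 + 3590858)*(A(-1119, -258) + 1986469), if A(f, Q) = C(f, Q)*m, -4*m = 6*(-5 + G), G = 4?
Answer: 10457045260060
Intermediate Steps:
m = 3/2 (m = -3*(-5 + 4)/2 = -3*(-1)/2 = -¼*(-6) = 3/2 ≈ 1.5000)
A(f, Q) = -9 (A(f, Q) = -6*3/2 = -9)
(1673303 + 3590858)*(A(-1119, -258) + 1986469) = (1673303 + 3590858)*(-9 + 1986469) = 5264161*1986460 = 10457045260060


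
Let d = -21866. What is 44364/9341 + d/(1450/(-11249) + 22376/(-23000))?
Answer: 6607214402111642/332840408223 ≈ 19851.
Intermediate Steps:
44364/9341 + d/(1450/(-11249) + 22376/(-23000)) = 44364/9341 - 21866/(1450/(-11249) + 22376/(-23000)) = 44364*(1/9341) - 21866/(1450*(-1/11249) + 22376*(-1/23000)) = 44364/9341 - 21866/(-1450/11249 - 2797/2875) = 44364/9341 - 21866/(-35632203/32340875) = 44364/9341 - 21866*(-32340875/35632203) = 44364/9341 + 707165572750/35632203 = 6607214402111642/332840408223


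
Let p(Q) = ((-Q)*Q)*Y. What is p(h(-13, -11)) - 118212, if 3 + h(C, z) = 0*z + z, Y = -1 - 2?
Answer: -117624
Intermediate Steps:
Y = -3
h(C, z) = -3 + z (h(C, z) = -3 + (0*z + z) = -3 + (0 + z) = -3 + z)
p(Q) = 3*Q² (p(Q) = ((-Q)*Q)*(-3) = -Q²*(-3) = 3*Q²)
p(h(-13, -11)) - 118212 = 3*(-3 - 11)² - 118212 = 3*(-14)² - 118212 = 3*196 - 118212 = 588 - 118212 = -117624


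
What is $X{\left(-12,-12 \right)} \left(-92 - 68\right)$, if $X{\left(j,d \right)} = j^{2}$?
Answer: $-23040$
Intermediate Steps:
$X{\left(-12,-12 \right)} \left(-92 - 68\right) = \left(-12\right)^{2} \left(-92 - 68\right) = 144 \left(-92 - 68\right) = 144 \left(-160\right) = -23040$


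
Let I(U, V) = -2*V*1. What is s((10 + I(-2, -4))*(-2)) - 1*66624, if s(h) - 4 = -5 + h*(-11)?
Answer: -66229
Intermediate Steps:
I(U, V) = -2*V
s(h) = -1 - 11*h (s(h) = 4 + (-5 + h*(-11)) = 4 + (-5 - 11*h) = -1 - 11*h)
s((10 + I(-2, -4))*(-2)) - 1*66624 = (-1 - 11*(10 - 2*(-4))*(-2)) - 1*66624 = (-1 - 11*(10 + 8)*(-2)) - 66624 = (-1 - 198*(-2)) - 66624 = (-1 - 11*(-36)) - 66624 = (-1 + 396) - 66624 = 395 - 66624 = -66229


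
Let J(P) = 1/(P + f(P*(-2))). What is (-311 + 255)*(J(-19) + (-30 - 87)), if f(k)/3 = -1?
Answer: 72100/11 ≈ 6554.5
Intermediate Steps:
f(k) = -3 (f(k) = 3*(-1) = -3)
J(P) = 1/(-3 + P) (J(P) = 1/(P - 3) = 1/(-3 + P))
(-311 + 255)*(J(-19) + (-30 - 87)) = (-311 + 255)*(1/(-3 - 19) + (-30 - 87)) = -56*(1/(-22) - 117) = -56*(-1/22 - 117) = -56*(-2575/22) = 72100/11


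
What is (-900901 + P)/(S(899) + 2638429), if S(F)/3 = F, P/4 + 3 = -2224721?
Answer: -9799797/2641126 ≈ -3.7105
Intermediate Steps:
P = -8898896 (P = -12 + 4*(-2224721) = -12 - 8898884 = -8898896)
S(F) = 3*F
(-900901 + P)/(S(899) + 2638429) = (-900901 - 8898896)/(3*899 + 2638429) = -9799797/(2697 + 2638429) = -9799797/2641126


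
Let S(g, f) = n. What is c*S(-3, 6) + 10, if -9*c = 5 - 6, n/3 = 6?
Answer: 12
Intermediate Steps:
n = 18 (n = 3*6 = 18)
S(g, f) = 18
c = ⅑ (c = -(5 - 6)/9 = -⅑*(-1) = ⅑ ≈ 0.11111)
c*S(-3, 6) + 10 = (⅑)*18 + 10 = 2 + 10 = 12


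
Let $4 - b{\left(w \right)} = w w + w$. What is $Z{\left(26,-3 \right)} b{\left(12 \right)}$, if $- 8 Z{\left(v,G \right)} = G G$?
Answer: $171$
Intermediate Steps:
$Z{\left(v,G \right)} = - \frac{G^{2}}{8}$ ($Z{\left(v,G \right)} = - \frac{G G}{8} = - \frac{G^{2}}{8}$)
$b{\left(w \right)} = 4 - w - w^{2}$ ($b{\left(w \right)} = 4 - \left(w w + w\right) = 4 - \left(w^{2} + w\right) = 4 - \left(w + w^{2}\right) = 4 - w - w^{2}$)
$Z{\left(26,-3 \right)} b{\left(12 \right)} = - \frac{\left(-3\right)^{2}}{8} \left(4 - 12 - 12^{2}\right) = \left(- \frac{1}{8}\right) 9 \left(4 - 12 - 144\right) = - \frac{9 \left(4 - 12 - 144\right)}{8} = \left(- \frac{9}{8}\right) \left(-152\right) = 171$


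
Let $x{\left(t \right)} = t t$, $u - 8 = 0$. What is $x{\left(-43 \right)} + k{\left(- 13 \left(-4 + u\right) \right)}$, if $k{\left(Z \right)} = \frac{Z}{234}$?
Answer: $\frac{16639}{9} \approx 1848.8$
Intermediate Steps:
$u = 8$ ($u = 8 + 0 = 8$)
$k{\left(Z \right)} = \frac{Z}{234}$ ($k{\left(Z \right)} = Z \frac{1}{234} = \frac{Z}{234}$)
$x{\left(t \right)} = t^{2}$
$x{\left(-43 \right)} + k{\left(- 13 \left(-4 + u\right) \right)} = \left(-43\right)^{2} + \frac{\left(-13\right) \left(-4 + 8\right)}{234} = 1849 + \frac{\left(-13\right) 4}{234} = 1849 + \frac{1}{234} \left(-52\right) = 1849 - \frac{2}{9} = \frac{16639}{9}$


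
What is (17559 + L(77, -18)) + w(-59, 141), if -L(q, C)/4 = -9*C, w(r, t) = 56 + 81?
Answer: 17048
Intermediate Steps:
w(r, t) = 137
L(q, C) = 36*C (L(q, C) = -(-36)*C = 36*C)
(17559 + L(77, -18)) + w(-59, 141) = (17559 + 36*(-18)) + 137 = (17559 - 648) + 137 = 16911 + 137 = 17048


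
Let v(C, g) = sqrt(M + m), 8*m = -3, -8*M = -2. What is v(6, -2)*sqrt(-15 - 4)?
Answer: -sqrt(38)/4 ≈ -1.5411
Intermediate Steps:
M = 1/4 (M = -1/8*(-2) = 1/4 ≈ 0.25000)
m = -3/8 (m = (1/8)*(-3) = -3/8 ≈ -0.37500)
v(C, g) = I*sqrt(2)/4 (v(C, g) = sqrt(1/4 - 3/8) = sqrt(-1/8) = I*sqrt(2)/4)
v(6, -2)*sqrt(-15 - 4) = (I*sqrt(2)/4)*sqrt(-15 - 4) = (I*sqrt(2)/4)*sqrt(-19) = (I*sqrt(2)/4)*(I*sqrt(19)) = -sqrt(38)/4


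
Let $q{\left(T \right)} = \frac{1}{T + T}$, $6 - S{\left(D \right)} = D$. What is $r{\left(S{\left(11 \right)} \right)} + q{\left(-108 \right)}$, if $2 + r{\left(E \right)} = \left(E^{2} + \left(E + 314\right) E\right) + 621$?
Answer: $- \frac{194617}{216} \approx -901.0$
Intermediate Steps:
$S{\left(D \right)} = 6 - D$
$q{\left(T \right)} = \frac{1}{2 T}$
$r{\left(E \right)} = 619 + E^{2} + E \left(314 + E\right)$ ($r{\left(E \right)} = -2 + \left(\left(E^{2} + \left(E + 314\right) E\right) + 621\right) = -2 + \left(\left(E^{2} + \left(314 + E\right) E\right) + 621\right) = -2 + \left(\left(E^{2} + E \left(314 + E\right)\right) + 621\right) = -2 + \left(621 + E^{2} + E \left(314 + E\right)\right) = 619 + E^{2} + E \left(314 + E\right)$)
$r{\left(S{\left(11 \right)} \right)} + q{\left(-108 \right)} = \left(619 + 2 \left(6 - 11\right)^{2} + 314 \left(6 - 11\right)\right) + \frac{1}{2 \left(-108\right)} = \left(619 + 2 \left(6 - 11\right)^{2} + 314 \left(6 - 11\right)\right) + \frac{1}{2} \left(- \frac{1}{108}\right) = \left(619 + 2 \left(-5\right)^{2} + 314 \left(-5\right)\right) - \frac{1}{216} = \left(619 + 2 \cdot 25 - 1570\right) - \frac{1}{216} = \left(619 + 50 - 1570\right) - \frac{1}{216} = -901 - \frac{1}{216} = - \frac{194617}{216}$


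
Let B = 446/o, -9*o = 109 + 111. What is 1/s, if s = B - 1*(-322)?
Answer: 110/33413 ≈ 0.0032921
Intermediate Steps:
o = -220/9 (o = -(109 + 111)/9 = -⅑*220 = -220/9 ≈ -24.444)
B = -2007/110 (B = 446/(-220/9) = 446*(-9/220) = -2007/110 ≈ -18.245)
s = 33413/110 (s = -2007/110 - 1*(-322) = -2007/110 + 322 = 33413/110 ≈ 303.75)
1/s = 1/(33413/110) = 110/33413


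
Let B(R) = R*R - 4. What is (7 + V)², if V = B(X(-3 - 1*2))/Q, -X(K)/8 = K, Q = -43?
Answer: 1677025/1849 ≈ 906.99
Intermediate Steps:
X(K) = -8*K
B(R) = -4 + R² (B(R) = R² - 4 = -4 + R²)
V = -1596/43 (V = (-4 + (-8*(-3 - 1*2))²)/(-43) = (-4 + (-8*(-3 - 2))²)*(-1/43) = (-4 + (-8*(-5))²)*(-1/43) = (-4 + 40²)*(-1/43) = (-4 + 1600)*(-1/43) = 1596*(-1/43) = -1596/43 ≈ -37.116)
(7 + V)² = (7 - 1596/43)² = (-1295/43)² = 1677025/1849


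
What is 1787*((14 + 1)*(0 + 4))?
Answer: 107220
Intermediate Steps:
1787*((14 + 1)*(0 + 4)) = 1787*(15*4) = 1787*60 = 107220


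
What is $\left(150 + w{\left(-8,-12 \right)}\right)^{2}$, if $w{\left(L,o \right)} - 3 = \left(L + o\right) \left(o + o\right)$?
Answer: $400689$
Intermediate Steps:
$w{\left(L,o \right)} = 3 + 2 o \left(L + o\right)$ ($w{\left(L,o \right)} = 3 + \left(L + o\right) \left(o + o\right) = 3 + \left(L + o\right) 2 o = 3 + 2 o \left(L + o\right)$)
$\left(150 + w{\left(-8,-12 \right)}\right)^{2} = \left(150 + \left(3 + 2 \left(-12\right)^{2} + 2 \left(-8\right) \left(-12\right)\right)\right)^{2} = \left(150 + \left(3 + 2 \cdot 144 + 192\right)\right)^{2} = \left(150 + \left(3 + 288 + 192\right)\right)^{2} = \left(150 + 483\right)^{2} = 633^{2} = 400689$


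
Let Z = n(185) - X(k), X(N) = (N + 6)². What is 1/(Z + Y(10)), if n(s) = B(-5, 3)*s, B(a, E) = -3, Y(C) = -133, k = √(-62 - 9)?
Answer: I/(-653*I + 12*√71) ≈ -0.0014955 + 0.00023158*I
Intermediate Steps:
k = I*√71 (k = √(-71) = I*√71 ≈ 8.4261*I)
X(N) = (6 + N)²
n(s) = -3*s
Z = -555 - (6 + I*√71)² (Z = -3*185 - (6 + I*√71)² = -555 - (6 + I*√71)² ≈ -520.0 - 101.11*I)
1/(Z + Y(10)) = 1/((-520 - 12*I*√71) - 133) = 1/(-653 - 12*I*√71)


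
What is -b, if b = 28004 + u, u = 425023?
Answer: -453027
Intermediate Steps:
b = 453027 (b = 28004 + 425023 = 453027)
-b = -1*453027 = -453027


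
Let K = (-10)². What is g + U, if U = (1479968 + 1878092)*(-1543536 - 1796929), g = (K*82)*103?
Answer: -11217481053300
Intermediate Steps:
K = 100
g = 844600 (g = (100*82)*103 = 8200*103 = 844600)
U = -11217481897900 (U = 3358060*(-3340465) = -11217481897900)
g + U = 844600 - 11217481897900 = -11217481053300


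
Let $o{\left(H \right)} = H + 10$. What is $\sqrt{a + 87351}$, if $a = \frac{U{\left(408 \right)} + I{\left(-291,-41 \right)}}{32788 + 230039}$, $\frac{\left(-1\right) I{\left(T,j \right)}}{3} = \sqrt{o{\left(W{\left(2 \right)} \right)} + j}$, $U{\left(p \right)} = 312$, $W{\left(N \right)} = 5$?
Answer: $\frac{\sqrt{670448361003567 - 87609 i \sqrt{26}}}{87609} \approx 295.55 - 9.8463 \cdot 10^{-8} i$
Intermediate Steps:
$o{\left(H \right)} = 10 + H$
$I{\left(T,j \right)} = - 3 \sqrt{15 + j}$ ($I{\left(T,j \right)} = - 3 \sqrt{\left(10 + 5\right) + j} = - 3 \sqrt{15 + j}$)
$a = \frac{104}{87609} - \frac{i \sqrt{26}}{87609}$ ($a = \frac{312 - 3 \sqrt{15 - 41}}{32788 + 230039} = \frac{312 - 3 \sqrt{-26}}{262827} = \left(312 - 3 i \sqrt{26}\right) \frac{1}{262827} = \frac{104}{87609} - \frac{i \sqrt{26}}{87609} \approx 0.0011871 - 5.8202 \cdot 10^{-5} i$)
$\sqrt{a + 87351} = \sqrt{\left(\frac{104}{87609} - \frac{i \sqrt{26}}{87609}\right) + 87351} = \sqrt{\frac{7652733863}{87609} - \frac{i \sqrt{26}}{87609}}$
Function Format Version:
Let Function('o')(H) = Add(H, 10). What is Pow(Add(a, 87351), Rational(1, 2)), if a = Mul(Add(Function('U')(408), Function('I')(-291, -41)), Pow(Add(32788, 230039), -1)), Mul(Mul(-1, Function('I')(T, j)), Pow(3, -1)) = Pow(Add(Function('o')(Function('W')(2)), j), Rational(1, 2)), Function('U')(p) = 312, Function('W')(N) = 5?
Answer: Mul(Rational(1, 87609), Pow(Add(670448361003567, Mul(-87609, I, Pow(26, Rational(1, 2)))), Rational(1, 2))) ≈ Add(295.55, Mul(-9.8463e-8, I))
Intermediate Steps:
Function('o')(H) = Add(10, H)
Function('I')(T, j) = Mul(-3, Pow(Add(15, j), Rational(1, 2))) (Function('I')(T, j) = Mul(-3, Pow(Add(Add(10, 5), j), Rational(1, 2))) = Mul(-3, Pow(Add(15, j), Rational(1, 2))))
a = Add(Rational(104, 87609), Mul(Rational(-1, 87609), I, Pow(26, Rational(1, 2)))) (a = Mul(Add(312, Mul(-3, Pow(Add(15, -41), Rational(1, 2)))), Pow(Add(32788, 230039), -1)) = Mul(Add(312, Mul(-3, Pow(-26, Rational(1, 2)))), Pow(262827, -1)) = Mul(Add(312, Mul(-3, Mul(I, Pow(26, Rational(1, 2))))), Rational(1, 262827)) = Mul(Add(312, Mul(-3, I, Pow(26, Rational(1, 2)))), Rational(1, 262827)) = Add(Rational(104, 87609), Mul(Rational(-1, 87609), I, Pow(26, Rational(1, 2)))) ≈ Add(0.0011871, Mul(-5.8202e-5, I)))
Pow(Add(a, 87351), Rational(1, 2)) = Pow(Add(Add(Rational(104, 87609), Mul(Rational(-1, 87609), I, Pow(26, Rational(1, 2)))), 87351), Rational(1, 2)) = Pow(Add(Rational(7652733863, 87609), Mul(Rational(-1, 87609), I, Pow(26, Rational(1, 2)))), Rational(1, 2))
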